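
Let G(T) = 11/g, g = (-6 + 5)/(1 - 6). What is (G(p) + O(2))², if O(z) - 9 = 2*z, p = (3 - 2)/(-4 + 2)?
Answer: 4624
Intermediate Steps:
p = -½ (p = 1/(-2) = 1*(-½) = -½ ≈ -0.50000)
O(z) = 9 + 2*z
g = ⅕ (g = -1/(-5) = -1*(-⅕) = ⅕ ≈ 0.20000)
G(T) = 55 (G(T) = 11/(⅕) = 11*5 = 55)
(G(p) + O(2))² = (55 + (9 + 2*2))² = (55 + (9 + 4))² = (55 + 13)² = 68² = 4624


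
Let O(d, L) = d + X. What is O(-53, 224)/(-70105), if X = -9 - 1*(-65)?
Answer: -3/70105 ≈ -4.2793e-5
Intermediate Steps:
X = 56 (X = -9 + 65 = 56)
O(d, L) = 56 + d (O(d, L) = d + 56 = 56 + d)
O(-53, 224)/(-70105) = (56 - 53)/(-70105) = 3*(-1/70105) = -3/70105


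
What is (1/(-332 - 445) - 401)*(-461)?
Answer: 143637458/777 ≈ 1.8486e+5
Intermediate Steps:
(1/(-332 - 445) - 401)*(-461) = (1/(-777) - 401)*(-461) = (-1/777 - 401)*(-461) = -311578/777*(-461) = 143637458/777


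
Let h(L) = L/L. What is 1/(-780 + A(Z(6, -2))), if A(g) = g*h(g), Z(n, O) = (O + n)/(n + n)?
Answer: -3/2339 ≈ -0.0012826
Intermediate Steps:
h(L) = 1
Z(n, O) = (O + n)/(2*n) (Z(n, O) = (O + n)/((2*n)) = (O + n)*(1/(2*n)) = (O + n)/(2*n))
A(g) = g (A(g) = g*1 = g)
1/(-780 + A(Z(6, -2))) = 1/(-780 + (½)*(-2 + 6)/6) = 1/(-780 + (½)*(⅙)*4) = 1/(-780 + ⅓) = 1/(-2339/3) = -3/2339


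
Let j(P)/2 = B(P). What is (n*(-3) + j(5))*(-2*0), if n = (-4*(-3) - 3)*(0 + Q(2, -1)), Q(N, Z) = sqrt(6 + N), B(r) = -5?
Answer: 0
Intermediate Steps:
j(P) = -10 (j(P) = 2*(-5) = -10)
n = 18*sqrt(2) (n = (-4*(-3) - 3)*(0 + sqrt(6 + 2)) = (12 - 3)*(0 + sqrt(8)) = 9*(0 + 2*sqrt(2)) = 9*(2*sqrt(2)) = 18*sqrt(2) ≈ 25.456)
(n*(-3) + j(5))*(-2*0) = ((18*sqrt(2))*(-3) - 10)*(-2*0) = (-54*sqrt(2) - 10)*0 = (-10 - 54*sqrt(2))*0 = 0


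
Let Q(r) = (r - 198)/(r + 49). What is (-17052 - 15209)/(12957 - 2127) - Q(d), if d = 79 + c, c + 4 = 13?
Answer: -3228457/1483710 ≈ -2.1759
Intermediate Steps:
c = 9 (c = -4 + 13 = 9)
d = 88 (d = 79 + 9 = 88)
Q(r) = (-198 + r)/(49 + r)
(-17052 - 15209)/(12957 - 2127) - Q(d) = (-17052 - 15209)/(12957 - 2127) - (-198 + 88)/(49 + 88) = -32261/10830 - (-110)/137 = -32261*1/10830 - (-110)/137 = -32261/10830 - 1*(-110/137) = -32261/10830 + 110/137 = -3228457/1483710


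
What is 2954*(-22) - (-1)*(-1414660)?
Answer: -1479648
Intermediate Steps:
2954*(-22) - (-1)*(-1414660) = -64988 - 1*1414660 = -64988 - 1414660 = -1479648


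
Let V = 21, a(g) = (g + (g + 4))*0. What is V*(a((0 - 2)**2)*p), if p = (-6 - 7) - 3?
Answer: 0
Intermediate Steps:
a(g) = 0 (a(g) = (g + (4 + g))*0 = (4 + 2*g)*0 = 0)
p = -16 (p = -13 - 3 = -16)
V*(a((0 - 2)**2)*p) = 21*(0*(-16)) = 21*0 = 0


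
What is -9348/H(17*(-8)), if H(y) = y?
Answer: 2337/34 ≈ 68.735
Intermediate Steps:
-9348/H(17*(-8)) = -9348/(17*(-8)) = -9348/(-136) = -9348*(-1/136) = 2337/34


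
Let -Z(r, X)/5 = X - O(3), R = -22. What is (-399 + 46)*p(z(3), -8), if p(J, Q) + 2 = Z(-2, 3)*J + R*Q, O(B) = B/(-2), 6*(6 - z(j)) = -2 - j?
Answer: -28593/4 ≈ -7148.3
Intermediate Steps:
z(j) = 19/3 + j/6 (z(j) = 6 - (-2 - j)/6 = 6 + (⅓ + j/6) = 19/3 + j/6)
O(B) = -B/2 (O(B) = B*(-½) = -B/2)
Z(r, X) = -15/2 - 5*X (Z(r, X) = -5*(X - (-1)*3/2) = -5*(X - 1*(-3/2)) = -5*(X + 3/2) = -5*(3/2 + X) = -15/2 - 5*X)
p(J, Q) = -2 - 22*Q - 45*J/2 (p(J, Q) = -2 + ((-15/2 - 5*3)*J - 22*Q) = -2 + ((-15/2 - 15)*J - 22*Q) = -2 + (-45*J/2 - 22*Q) = -2 + (-22*Q - 45*J/2) = -2 - 22*Q - 45*J/2)
(-399 + 46)*p(z(3), -8) = (-399 + 46)*(-2 - 22*(-8) - 45*(19/3 + (⅙)*3)/2) = -353*(-2 + 176 - 45*(19/3 + ½)/2) = -353*(-2 + 176 - 45/2*41/6) = -353*(-2 + 176 - 615/4) = -353*81/4 = -28593/4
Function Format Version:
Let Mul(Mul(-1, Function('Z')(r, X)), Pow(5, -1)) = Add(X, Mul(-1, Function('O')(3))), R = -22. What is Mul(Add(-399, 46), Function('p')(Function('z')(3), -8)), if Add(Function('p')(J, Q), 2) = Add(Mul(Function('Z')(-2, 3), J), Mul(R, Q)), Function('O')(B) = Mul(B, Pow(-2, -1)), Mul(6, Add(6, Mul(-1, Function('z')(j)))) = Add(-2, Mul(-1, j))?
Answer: Rational(-28593, 4) ≈ -7148.3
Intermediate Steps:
Function('z')(j) = Add(Rational(19, 3), Mul(Rational(1, 6), j)) (Function('z')(j) = Add(6, Mul(Rational(-1, 6), Add(-2, Mul(-1, j)))) = Add(6, Add(Rational(1, 3), Mul(Rational(1, 6), j))) = Add(Rational(19, 3), Mul(Rational(1, 6), j)))
Function('O')(B) = Mul(Rational(-1, 2), B) (Function('O')(B) = Mul(B, Rational(-1, 2)) = Mul(Rational(-1, 2), B))
Function('Z')(r, X) = Add(Rational(-15, 2), Mul(-5, X)) (Function('Z')(r, X) = Mul(-5, Add(X, Mul(-1, Mul(Rational(-1, 2), 3)))) = Mul(-5, Add(X, Mul(-1, Rational(-3, 2)))) = Mul(-5, Add(X, Rational(3, 2))) = Mul(-5, Add(Rational(3, 2), X)) = Add(Rational(-15, 2), Mul(-5, X)))
Function('p')(J, Q) = Add(-2, Mul(-22, Q), Mul(Rational(-45, 2), J)) (Function('p')(J, Q) = Add(-2, Add(Mul(Add(Rational(-15, 2), Mul(-5, 3)), J), Mul(-22, Q))) = Add(-2, Add(Mul(Add(Rational(-15, 2), -15), J), Mul(-22, Q))) = Add(-2, Add(Mul(Rational(-45, 2), J), Mul(-22, Q))) = Add(-2, Add(Mul(-22, Q), Mul(Rational(-45, 2), J))) = Add(-2, Mul(-22, Q), Mul(Rational(-45, 2), J)))
Mul(Add(-399, 46), Function('p')(Function('z')(3), -8)) = Mul(Add(-399, 46), Add(-2, Mul(-22, -8), Mul(Rational(-45, 2), Add(Rational(19, 3), Mul(Rational(1, 6), 3))))) = Mul(-353, Add(-2, 176, Mul(Rational(-45, 2), Add(Rational(19, 3), Rational(1, 2))))) = Mul(-353, Add(-2, 176, Mul(Rational(-45, 2), Rational(41, 6)))) = Mul(-353, Add(-2, 176, Rational(-615, 4))) = Mul(-353, Rational(81, 4)) = Rational(-28593, 4)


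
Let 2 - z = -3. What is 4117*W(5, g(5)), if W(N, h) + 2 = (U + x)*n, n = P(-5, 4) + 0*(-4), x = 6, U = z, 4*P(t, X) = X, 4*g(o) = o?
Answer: 37053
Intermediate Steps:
g(o) = o/4
P(t, X) = X/4
z = 5 (z = 2 - 1*(-3) = 2 + 3 = 5)
U = 5
n = 1 (n = (¼)*4 + 0*(-4) = 1 + 0 = 1)
W(N, h) = 9 (W(N, h) = -2 + (5 + 6)*1 = -2 + 11*1 = -2 + 11 = 9)
4117*W(5, g(5)) = 4117*9 = 37053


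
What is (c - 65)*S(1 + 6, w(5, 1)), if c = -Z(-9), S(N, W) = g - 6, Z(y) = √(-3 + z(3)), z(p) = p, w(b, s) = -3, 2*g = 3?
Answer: 585/2 ≈ 292.50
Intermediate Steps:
g = 3/2 (g = (½)*3 = 3/2 ≈ 1.5000)
Z(y) = 0 (Z(y) = √(-3 + 3) = √0 = 0)
S(N, W) = -9/2 (S(N, W) = 3/2 - 6 = -9/2)
c = 0 (c = -1*0 = 0)
(c - 65)*S(1 + 6, w(5, 1)) = (0 - 65)*(-9/2) = -65*(-9/2) = 585/2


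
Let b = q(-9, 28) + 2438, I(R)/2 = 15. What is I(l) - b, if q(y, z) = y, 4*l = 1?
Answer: -2399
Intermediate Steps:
l = ¼ (l = (¼)*1 = ¼ ≈ 0.25000)
I(R) = 30 (I(R) = 2*15 = 30)
b = 2429 (b = -9 + 2438 = 2429)
I(l) - b = 30 - 1*2429 = 30 - 2429 = -2399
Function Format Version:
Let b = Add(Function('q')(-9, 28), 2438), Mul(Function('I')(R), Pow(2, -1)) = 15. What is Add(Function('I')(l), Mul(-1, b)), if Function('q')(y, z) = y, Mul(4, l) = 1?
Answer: -2399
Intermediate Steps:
l = Rational(1, 4) (l = Mul(Rational(1, 4), 1) = Rational(1, 4) ≈ 0.25000)
Function('I')(R) = 30 (Function('I')(R) = Mul(2, 15) = 30)
b = 2429 (b = Add(-9, 2438) = 2429)
Add(Function('I')(l), Mul(-1, b)) = Add(30, Mul(-1, 2429)) = Add(30, -2429) = -2399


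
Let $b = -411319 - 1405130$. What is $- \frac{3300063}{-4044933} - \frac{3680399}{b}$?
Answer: $\frac{773383833502}{272126463071} \approx 2.842$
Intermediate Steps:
$b = -1816449$ ($b = -411319 - 1405130 = -1816449$)
$- \frac{3300063}{-4044933} - \frac{3680399}{b} = - \frac{3300063}{-4044933} - \frac{3680399}{-1816449} = \left(-3300063\right) \left(- \frac{1}{4044933}\right) - - \frac{3680399}{1816449} = \frac{1100021}{1348311} + \frac{3680399}{1816449} = \frac{773383833502}{272126463071}$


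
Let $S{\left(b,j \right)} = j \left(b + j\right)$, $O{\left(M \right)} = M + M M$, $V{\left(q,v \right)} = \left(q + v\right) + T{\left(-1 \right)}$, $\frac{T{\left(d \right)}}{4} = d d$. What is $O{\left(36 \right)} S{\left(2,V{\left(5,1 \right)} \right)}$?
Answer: $159840$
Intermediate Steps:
$T{\left(d \right)} = 4 d^{2}$ ($T{\left(d \right)} = 4 d d = 4 d^{2}$)
$V{\left(q,v \right)} = 4 + q + v$ ($V{\left(q,v \right)} = \left(q + v\right) + 4 \left(-1\right)^{2} = \left(q + v\right) + 4 \cdot 1 = \left(q + v\right) + 4 = 4 + q + v$)
$O{\left(M \right)} = M + M^{2}$
$O{\left(36 \right)} S{\left(2,V{\left(5,1 \right)} \right)} = 36 \left(1 + 36\right) \left(4 + 5 + 1\right) \left(2 + \left(4 + 5 + 1\right)\right) = 36 \cdot 37 \cdot 10 \left(2 + 10\right) = 1332 \cdot 10 \cdot 12 = 1332 \cdot 120 = 159840$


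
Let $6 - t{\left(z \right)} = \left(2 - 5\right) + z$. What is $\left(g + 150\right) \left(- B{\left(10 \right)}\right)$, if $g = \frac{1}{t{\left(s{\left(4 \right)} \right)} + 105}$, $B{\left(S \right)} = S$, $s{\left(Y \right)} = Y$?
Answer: $- \frac{16501}{11} \approx -1500.1$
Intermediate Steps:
$t{\left(z \right)} = 9 - z$ ($t{\left(z \right)} = 6 - \left(\left(2 - 5\right) + z\right) = 6 - \left(-3 + z\right) = 9 - z$)
$g = \frac{1}{110}$ ($g = \frac{1}{\left(9 - 4\right) + 105} = \frac{1}{5 + 105} = \frac{1}{110} \approx 0.0090909$)
$\left(g + 150\right) \left(- B{\left(10 \right)}\right) = \left(\frac{1}{110} + 150\right) \left(\left(-1\right) 10\right) = \frac{16501}{110} \left(-10\right) = - \frac{16501}{11}$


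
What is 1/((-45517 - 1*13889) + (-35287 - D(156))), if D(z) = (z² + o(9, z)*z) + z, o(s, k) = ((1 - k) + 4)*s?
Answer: 1/92819 ≈ 1.0774e-5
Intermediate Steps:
o(s, k) = s*(5 - k) (o(s, k) = (5 - k)*s = s*(5 - k))
D(z) = z + z² + z*(45 - 9*z) (D(z) = (z² + (9*(5 - z))*z) + z = (z² + (45 - 9*z)*z) + z = (z² + z*(45 - 9*z)) + z = z + z² + z*(45 - 9*z))
1/((-45517 - 1*13889) + (-35287 - D(156))) = 1/((-45517 - 1*13889) + (-35287 - 2*156*(23 - 4*156))) = 1/((-45517 - 13889) + (-35287 - 2*156*(23 - 624))) = 1/(-59406 + (-35287 - 2*156*(-601))) = 1/(-59406 + (-35287 - 1*(-187512))) = 1/(-59406 + (-35287 + 187512)) = 1/(-59406 + 152225) = 1/92819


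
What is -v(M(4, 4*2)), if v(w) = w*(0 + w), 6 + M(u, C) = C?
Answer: -4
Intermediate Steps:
M(u, C) = -6 + C
v(w) = w**2 (v(w) = w*w = w**2)
-v(M(4, 4*2)) = -(-6 + 4*2)**2 = -(-6 + 8)**2 = -1*2**2 = -1*4 = -4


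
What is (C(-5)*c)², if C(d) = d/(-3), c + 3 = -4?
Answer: 1225/9 ≈ 136.11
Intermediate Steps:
c = -7 (c = -3 - 4 = -7)
C(d) = -d/3 (C(d) = d*(-⅓) = -d/3)
(C(-5)*c)² = (-⅓*(-5)*(-7))² = ((5/3)*(-7))² = (-35/3)² = 1225/9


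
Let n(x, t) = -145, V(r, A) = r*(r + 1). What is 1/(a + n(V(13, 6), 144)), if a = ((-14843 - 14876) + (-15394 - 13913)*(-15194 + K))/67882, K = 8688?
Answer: 67882/180798733 ≈ 0.00037546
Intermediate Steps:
V(r, A) = r*(1 + r)
a = 190641623/67882 (a = ((-14843 - 14876) + (-15394 - 13913)*(-15194 + 8688))/67882 = (-29719 - 29307*(-6506))*(1/67882) = (-29719 + 190671342)*(1/67882) = 190641623*(1/67882) = 190641623/67882 ≈ 2808.4)
1/(a + n(V(13, 6), 144)) = 1/(190641623/67882 - 145) = 1/(180798733/67882) = 67882/180798733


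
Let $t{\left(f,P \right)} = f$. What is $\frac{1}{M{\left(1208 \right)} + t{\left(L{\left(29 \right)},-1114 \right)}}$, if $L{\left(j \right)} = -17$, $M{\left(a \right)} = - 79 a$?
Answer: $- \frac{1}{95449} \approx -1.0477 \cdot 10^{-5}$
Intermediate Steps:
$\frac{1}{M{\left(1208 \right)} + t{\left(L{\left(29 \right)},-1114 \right)}} = \frac{1}{\left(-79\right) 1208 - 17} = \frac{1}{-95432 - 17} = \frac{1}{-95449} = - \frac{1}{95449}$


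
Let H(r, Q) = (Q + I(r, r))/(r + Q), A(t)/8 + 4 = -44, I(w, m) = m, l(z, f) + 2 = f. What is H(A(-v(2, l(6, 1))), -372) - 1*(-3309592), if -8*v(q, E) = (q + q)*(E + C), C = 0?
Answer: 3309593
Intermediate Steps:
l(z, f) = -2 + f
v(q, E) = -E*q/4 (v(q, E) = -(q + q)*(E + 0)/8 = -2*q*E/8 = -E*q/4)
A(t) = -384 (A(t) = -32 + 8*(-44) = -32 - 352 = -384)
H(r, Q) = 1 (H(r, Q) = (Q + r)/(r + Q) = (Q + r)/(Q + r) = 1)
H(A(-v(2, l(6, 1))), -372) - 1*(-3309592) = 1 - 1*(-3309592) = 1 + 3309592 = 3309593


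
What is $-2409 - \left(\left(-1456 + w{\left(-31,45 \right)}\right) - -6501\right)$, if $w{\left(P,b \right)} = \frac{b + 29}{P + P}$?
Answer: $- \frac{231037}{31} \approx -7452.8$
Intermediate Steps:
$w{\left(P,b \right)} = \frac{29 + b}{2 P}$
$-2409 - \left(\left(-1456 + w{\left(-31,45 \right)}\right) - -6501\right) = -2409 - \left(\left(-1456 + \frac{29 + 45}{2 \left(-31\right)}\right) - -6501\right) = -2409 - \left(\left(-1456 + \frac{1}{2} \left(- \frac{1}{31}\right) 74\right) + 6501\right) = -2409 - \left(\left(-1456 - \frac{37}{31}\right) + 6501\right) = -2409 - \left(- \frac{45173}{31} + 6501\right) = -2409 - \frac{156358}{31} = - \frac{231037}{31}$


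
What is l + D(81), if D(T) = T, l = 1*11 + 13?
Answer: 105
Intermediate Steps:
l = 24 (l = 11 + 13 = 24)
l + D(81) = 24 + 81 = 105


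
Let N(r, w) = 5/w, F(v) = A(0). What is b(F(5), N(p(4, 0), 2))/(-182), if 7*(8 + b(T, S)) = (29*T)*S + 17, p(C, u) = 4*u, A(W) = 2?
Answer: -53/637 ≈ -0.083202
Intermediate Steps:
F(v) = 2
b(T, S) = -39/7 + 29*S*T/7 (b(T, S) = -8 + ((29*T)*S + 17)/7 = -8 + (29*S*T + 17)/7 = -8 + (17 + 29*S*T)/7 = -8 + (17/7 + 29*S*T/7) = -39/7 + 29*S*T/7)
b(F(5), N(p(4, 0), 2))/(-182) = (-39/7 + (29/7)*(5/2)*2)/(-182) = (-39/7 + (29/7)*(5*(½))*2)*(-1/182) = (-39/7 + (29/7)*(5/2)*2)*(-1/182) = (-39/7 + 145/7)*(-1/182) = (106/7)*(-1/182) = -53/637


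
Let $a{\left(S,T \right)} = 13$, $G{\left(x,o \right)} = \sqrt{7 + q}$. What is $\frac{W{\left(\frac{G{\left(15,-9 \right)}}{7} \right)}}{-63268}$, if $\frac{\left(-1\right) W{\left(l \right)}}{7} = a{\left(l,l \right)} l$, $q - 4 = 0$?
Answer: $\frac{13 \sqrt{11}}{63268} \approx 0.00068148$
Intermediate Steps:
$q = 4$ ($q = 4 + 0 = 4$)
$G{\left(x,o \right)} = \sqrt{11}$ ($G{\left(x,o \right)} = \sqrt{7 + 4} = \sqrt{11}$)
$W{\left(l \right)} = - 91 l$ ($W{\left(l \right)} = - 7 \cdot 13 l = - 91 l$)
$\frac{W{\left(\frac{G{\left(15,-9 \right)}}{7} \right)}}{-63268} = \frac{\left(-91\right) \frac{\sqrt{11}}{7}}{-63268} = - 91 \sqrt{11} \cdot \frac{1}{7} \left(- \frac{1}{63268}\right) = - 91 \frac{\sqrt{11}}{7} \left(- \frac{1}{63268}\right) = - 13 \sqrt{11} \left(- \frac{1}{63268}\right) = \frac{13 \sqrt{11}}{63268}$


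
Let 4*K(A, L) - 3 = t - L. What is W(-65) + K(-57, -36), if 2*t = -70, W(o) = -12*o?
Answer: 781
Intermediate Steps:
t = -35 (t = (½)*(-70) = -35)
K(A, L) = -8 - L/4 (K(A, L) = ¾ + (-35 - L)/4 = ¾ + (-35/4 - L/4) = -8 - L/4)
W(-65) + K(-57, -36) = -12*(-65) + (-8 - ¼*(-36)) = 780 + (-8 + 9) = 780 + 1 = 781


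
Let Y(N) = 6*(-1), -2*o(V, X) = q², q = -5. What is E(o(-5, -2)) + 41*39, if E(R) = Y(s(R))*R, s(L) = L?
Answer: 1674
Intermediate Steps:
o(V, X) = -25/2 (o(V, X) = -½*(-5)² = -½*25 = -25/2)
Y(N) = -6
E(R) = -6*R
E(o(-5, -2)) + 41*39 = -6*(-25/2) + 41*39 = 75 + 1599 = 1674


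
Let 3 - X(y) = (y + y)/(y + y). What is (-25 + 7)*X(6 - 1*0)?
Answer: -36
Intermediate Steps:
X(y) = 2 (X(y) = 3 - (y + y)/(y + y) = 3 - 2*y/(2*y) = 3 - 2*y*1/(2*y) = 3 - 1*1 = 3 - 1 = 2)
(-25 + 7)*X(6 - 1*0) = (-25 + 7)*2 = -18*2 = -36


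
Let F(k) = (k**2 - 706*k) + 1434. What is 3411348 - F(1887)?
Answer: 1181367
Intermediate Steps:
F(k) = 1434 + k**2 - 706*k
3411348 - F(1887) = 3411348 - (1434 + 1887**2 - 706*1887) = 3411348 - (1434 + 3560769 - 1332222) = 3411348 - 1*2229981 = 3411348 - 2229981 = 1181367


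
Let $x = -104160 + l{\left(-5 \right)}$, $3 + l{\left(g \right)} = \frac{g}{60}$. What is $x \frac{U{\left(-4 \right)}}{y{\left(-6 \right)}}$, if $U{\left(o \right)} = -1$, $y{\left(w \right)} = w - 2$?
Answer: $- \frac{1249957}{96} \approx -13020.0$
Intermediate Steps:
$y{\left(w \right)} = -2 + w$ ($y{\left(w \right)} = w - 2 = -2 + w$)
$l{\left(g \right)} = -3 + \frac{g}{60}$
$x = - \frac{1249957}{12}$ ($x = -104160 + \left(-3 + \frac{1}{60} \left(-5\right)\right) = -104160 - \frac{37}{12} = - \frac{1249957}{12} \approx -1.0416 \cdot 10^{5}$)
$x \frac{U{\left(-4 \right)}}{y{\left(-6 \right)}} = - \frac{1249957 \left(- \frac{1}{-2 - 6}\right)}{12} = - \frac{1249957 \left(- \frac{1}{-8}\right)}{12} = - \frac{1249957 \left(\left(-1\right) \left(- \frac{1}{8}\right)\right)}{12} = \left(- \frac{1249957}{12}\right) \frac{1}{8} = - \frac{1249957}{96}$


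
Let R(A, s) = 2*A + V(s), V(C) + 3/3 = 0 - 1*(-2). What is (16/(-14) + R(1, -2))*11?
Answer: 143/7 ≈ 20.429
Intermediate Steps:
V(C) = 1 (V(C) = -1 + (0 - 1*(-2)) = -1 + (0 + 2) = -1 + 2 = 1)
R(A, s) = 1 + 2*A (R(A, s) = 2*A + 1 = 1 + 2*A)
(16/(-14) + R(1, -2))*11 = (16/(-14) + (1 + 2*1))*11 = (16*(-1/14) + (1 + 2))*11 = (-8/7 + 3)*11 = (13/7)*11 = 143/7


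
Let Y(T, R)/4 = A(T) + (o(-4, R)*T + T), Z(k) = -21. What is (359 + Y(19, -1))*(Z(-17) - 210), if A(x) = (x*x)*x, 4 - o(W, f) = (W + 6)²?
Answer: -6438201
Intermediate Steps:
o(W, f) = 4 - (6 + W)² (o(W, f) = 4 - (W + 6)² = 4 - (6 + W)²)
A(x) = x³ (A(x) = x²*x = x³)
Y(T, R) = 4*T + 4*T³ (Y(T, R) = 4*(T³ + ((4 - (6 - 4)²)*T + T)) = 4*(T³ + ((4 - 1*2²)*T + T)) = 4*(T³ + ((4 - 1*4)*T + T)) = 4*(T³ + ((4 - 4)*T + T)) = 4*(T³ + (0*T + T)) = 4*(T³ + (0 + T)) = 4*(T³ + T) = 4*(T + T³) = 4*T + 4*T³)
(359 + Y(19, -1))*(Z(-17) - 210) = (359 + 4*19*(1 + 19²))*(-21 - 210) = (359 + 4*19*(1 + 361))*(-231) = (359 + 4*19*362)*(-231) = (359 + 27512)*(-231) = 27871*(-231) = -6438201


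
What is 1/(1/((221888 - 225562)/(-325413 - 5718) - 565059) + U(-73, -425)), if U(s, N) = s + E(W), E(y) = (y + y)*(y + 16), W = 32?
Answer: 187108548055/561138535285814 ≈ 0.00033344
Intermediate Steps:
E(y) = 2*y*(16 + y) (E(y) = (2*y)*(16 + y) = 2*y*(16 + y))
U(s, N) = 3072 + s (U(s, N) = s + 2*32*(16 + 32) = s + 2*32*48 = s + 3072 = 3072 + s)
1/(1/((221888 - 225562)/(-325413 - 5718) - 565059) + U(-73, -425)) = 1/(1/((221888 - 225562)/(-325413 - 5718) - 565059) + (3072 - 73)) = 1/(1/(-3674/(-331131) - 565059) + 2999) = 1/(1/(-3674*(-1/331131) - 565059) + 2999) = 1/(1/(3674/331131 - 565059) + 2999) = 1/(1/(-187108548055/331131) + 2999) = 1/(-331131/187108548055 + 2999) = 1/(561138535285814/187108548055) = 187108548055/561138535285814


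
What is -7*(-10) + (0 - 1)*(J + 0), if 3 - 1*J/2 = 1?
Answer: 66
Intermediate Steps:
J = 4 (J = 6 - 2*1 = 6 - 2 = 4)
-7*(-10) + (0 - 1)*(J + 0) = -7*(-10) + (0 - 1)*(4 + 0) = 70 - 1*4 = 70 - 4 = 66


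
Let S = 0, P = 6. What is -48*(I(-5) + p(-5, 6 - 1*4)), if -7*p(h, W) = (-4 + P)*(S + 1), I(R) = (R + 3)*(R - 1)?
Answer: -3936/7 ≈ -562.29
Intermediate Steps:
I(R) = (-1 + R)*(3 + R) (I(R) = (3 + R)*(-1 + R) = (-1 + R)*(3 + R))
p(h, W) = -2/7 (p(h, W) = -(-4 + 6)*(0 + 1)/7 = -2/7)
-48*(I(-5) + p(-5, 6 - 1*4)) = -48*((-3 + (-5)² + 2*(-5)) - 2/7) = -48*((-3 + 25 - 10) - 2/7) = -48*(12 - 2/7) = -48*82/7 = -3936/7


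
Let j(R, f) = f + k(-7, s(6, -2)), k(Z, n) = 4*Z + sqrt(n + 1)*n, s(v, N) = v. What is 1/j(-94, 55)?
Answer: 3/53 - 2*sqrt(7)/159 ≈ 0.023324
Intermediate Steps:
k(Z, n) = 4*Z + n*sqrt(1 + n) (k(Z, n) = 4*Z + sqrt(1 + n)*n = 4*Z + n*sqrt(1 + n))
j(R, f) = -28 + f + 6*sqrt(7) (j(R, f) = f + (4*(-7) + 6*sqrt(1 + 6)) = f + (-28 + 6*sqrt(7)) = -28 + f + 6*sqrt(7))
1/j(-94, 55) = 1/(-28 + 55 + 6*sqrt(7)) = 1/(27 + 6*sqrt(7))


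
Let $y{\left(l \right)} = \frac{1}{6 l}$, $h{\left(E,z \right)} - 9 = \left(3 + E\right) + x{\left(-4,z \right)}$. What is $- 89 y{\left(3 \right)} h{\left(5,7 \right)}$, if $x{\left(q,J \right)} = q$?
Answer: $- \frac{1157}{18} \approx -64.278$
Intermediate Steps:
$h{\left(E,z \right)} = 8 + E$ ($h{\left(E,z \right)} = 9 + \left(\left(3 + E\right) - 4\right) = 9 + \left(-1 + E\right) = 8 + E$)
$y{\left(l \right)} = \frac{1}{6 l}$
$- 89 y{\left(3 \right)} h{\left(5,7 \right)} = - 89 \frac{1}{6 \cdot 3} \left(8 + 5\right) = - 89 \cdot \frac{1}{6} \cdot \frac{1}{3} \cdot 13 = \left(-89\right) \frac{1}{18} \cdot 13 = \left(- \frac{89}{18}\right) 13 = - \frac{1157}{18}$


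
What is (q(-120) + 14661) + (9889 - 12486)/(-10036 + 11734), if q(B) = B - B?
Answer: 24891781/1698 ≈ 14659.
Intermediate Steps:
q(B) = 0
(q(-120) + 14661) + (9889 - 12486)/(-10036 + 11734) = (0 + 14661) + (9889 - 12486)/(-10036 + 11734) = 14661 - 2597/1698 = 24891781/1698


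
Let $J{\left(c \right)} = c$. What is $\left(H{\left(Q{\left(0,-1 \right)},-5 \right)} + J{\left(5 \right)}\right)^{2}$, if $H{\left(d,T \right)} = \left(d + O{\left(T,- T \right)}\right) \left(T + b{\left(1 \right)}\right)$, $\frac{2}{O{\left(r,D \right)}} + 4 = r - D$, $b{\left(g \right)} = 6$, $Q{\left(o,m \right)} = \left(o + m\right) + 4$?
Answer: $\frac{3025}{49} \approx 61.735$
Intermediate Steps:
$Q{\left(o,m \right)} = 4 + m + o$ ($Q{\left(o,m \right)} = \left(m + o\right) + 4 = 4 + m + o$)
$O{\left(r,D \right)} = \frac{2}{-4 + r - D}$ ($O{\left(r,D \right)} = \frac{2}{-4 - \left(D - r\right)} = \frac{2}{-4 + r - D}$)
$H{\left(d,T \right)} = \left(6 + T\right) \left(d + \frac{2}{-4 + 2 T}\right)$ ($H{\left(d,T \right)} = \left(d + \frac{2}{-4 + T - - T}\right) \left(T + 6\right) = \left(d + \frac{2}{-4 + T + T}\right) \left(6 + T\right) = \left(d + \frac{2}{-4 + 2 T}\right) \left(6 + T\right) = \left(6 + T\right) \left(d + \frac{2}{-4 + 2 T}\right)$)
$\left(H{\left(Q{\left(0,-1 \right)},-5 \right)} + J{\left(5 \right)}\right)^{2} = \left(\frac{6 - 5 + \left(4 - 1 + 0\right) \left(-2 - 5\right) \left(6 - 5\right)}{-2 - 5} + 5\right)^{2} = \left(\frac{6 - 5 + 3 \left(-7\right) 1}{-7} + 5\right)^{2} = \left(- \frac{6 - 5 - 21}{7} + 5\right)^{2} = \left(\left(- \frac{1}{7}\right) \left(-20\right) + 5\right)^{2} = \left(\frac{20}{7} + 5\right)^{2} = \left(\frac{55}{7}\right)^{2} = \frac{3025}{49}$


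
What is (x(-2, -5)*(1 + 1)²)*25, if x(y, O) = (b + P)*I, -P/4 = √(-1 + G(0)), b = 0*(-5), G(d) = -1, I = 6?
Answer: -2400*I*√2 ≈ -3394.1*I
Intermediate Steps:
b = 0
P = -4*I*√2 (P = -4*√(-1 - 1) = -4*I*√2 ≈ -5.6569*I)
x(y, O) = -24*I*√2 (x(y, O) = (0 - 4*I*√2)*6 = -4*I*√2*6 = -24*I*√2)
(x(-2, -5)*(1 + 1)²)*25 = ((-24*I*√2)*(1 + 1)²)*25 = (-24*I*√2*2²)*25 = (-24*I*√2*4)*25 = -96*I*√2*25 = -2400*I*√2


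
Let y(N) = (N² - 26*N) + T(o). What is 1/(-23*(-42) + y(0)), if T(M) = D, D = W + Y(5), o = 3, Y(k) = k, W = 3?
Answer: 1/974 ≈ 0.0010267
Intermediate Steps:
D = 8 (D = 3 + 5 = 8)
T(M) = 8
y(N) = 8 + N² - 26*N (y(N) = (N² - 26*N) + 8 = 8 + N² - 26*N)
1/(-23*(-42) + y(0)) = 1/(-23*(-42) + (8 + 0² - 26*0)) = 1/(966 + (8 + 0 + 0)) = 1/(966 + 8) = 1/974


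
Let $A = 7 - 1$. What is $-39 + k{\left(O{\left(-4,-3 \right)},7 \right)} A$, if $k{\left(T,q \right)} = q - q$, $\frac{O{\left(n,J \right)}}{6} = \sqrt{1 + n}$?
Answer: $-39$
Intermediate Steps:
$O{\left(n,J \right)} = 6 \sqrt{1 + n}$
$k{\left(T,q \right)} = 0$
$A = 6$
$-39 + k{\left(O{\left(-4,-3 \right)},7 \right)} A = -39 + 0 \cdot 6 = -39 + 0 = -39$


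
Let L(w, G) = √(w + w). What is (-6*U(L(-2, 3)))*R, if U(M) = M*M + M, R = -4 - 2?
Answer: -144 + 72*I ≈ -144.0 + 72.0*I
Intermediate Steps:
R = -6
L(w, G) = √2*√w (L(w, G) = √(2*w) = √2*√w)
U(M) = M + M² (U(M) = M² + M = M + M²)
(-6*U(L(-2, 3)))*R = -6*√2*√(-2)*(1 + √2*√(-2))*(-6) = -6*√2*(I*√2)*(1 + √2*(I*√2))*(-6) = -6*2*I*(1 + 2*I)*(-6) = -12*I*(1 + 2*I)*(-6) = 72*I*(1 + 2*I)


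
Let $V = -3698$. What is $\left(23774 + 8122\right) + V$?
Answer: $28198$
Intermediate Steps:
$\left(23774 + 8122\right) + V = \left(23774 + 8122\right) - 3698 = 31896 - 3698 = 28198$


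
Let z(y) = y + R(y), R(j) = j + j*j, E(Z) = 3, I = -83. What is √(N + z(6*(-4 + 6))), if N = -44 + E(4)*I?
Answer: 5*I*√5 ≈ 11.18*I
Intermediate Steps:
R(j) = j + j²
z(y) = y + y*(1 + y)
N = -293 (N = -44 + 3*(-83) = -44 - 249 = -293)
√(N + z(6*(-4 + 6))) = √(-293 + (6*(-4 + 6))*(2 + 6*(-4 + 6))) = √(-293 + (6*2)*(2 + 6*2)) = √(-293 + 12*(2 + 12)) = √(-293 + 12*14) = √(-293 + 168) = √(-125) = 5*I*√5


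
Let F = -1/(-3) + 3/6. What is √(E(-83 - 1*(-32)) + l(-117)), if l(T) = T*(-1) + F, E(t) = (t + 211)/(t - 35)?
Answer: √7719618/258 ≈ 10.769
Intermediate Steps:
F = ⅚ (F = -1*(-⅓) + 3*(⅙) = ⅓ + ½ = ⅚ ≈ 0.83333)
E(t) = (211 + t)/(-35 + t)
l(T) = ⅚ - T (l(T) = T*(-1) + ⅚ = -T + ⅚ = ⅚ - T)
√(E(-83 - 1*(-32)) + l(-117)) = √((211 + (-83 - 1*(-32)))/(-35 + (-83 - 1*(-32))) + (⅚ - 1*(-117))) = √((211 + (-83 + 32))/(-35 + (-83 + 32)) + (⅚ + 117)) = √((211 - 51)/(-35 - 51) + 707/6) = √(160/(-86) + 707/6) = √(-1/86*160 + 707/6) = √(-80/43 + 707/6) = √(29921/258) = √7719618/258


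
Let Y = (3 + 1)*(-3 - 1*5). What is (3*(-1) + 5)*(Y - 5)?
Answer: -74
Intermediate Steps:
Y = -32 (Y = 4*(-3 - 5) = 4*(-8) = -32)
(3*(-1) + 5)*(Y - 5) = (3*(-1) + 5)*(-32 - 5) = (-3 + 5)*(-37) = 2*(-37) = -74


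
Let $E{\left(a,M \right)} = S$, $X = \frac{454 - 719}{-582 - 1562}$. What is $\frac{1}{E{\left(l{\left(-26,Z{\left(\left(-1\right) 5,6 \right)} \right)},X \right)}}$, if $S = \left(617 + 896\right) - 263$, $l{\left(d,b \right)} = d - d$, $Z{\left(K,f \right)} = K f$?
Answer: $\frac{1}{1250} \approx 0.0008$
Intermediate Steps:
$l{\left(d,b \right)} = 0$
$X = \frac{265}{2144}$ ($X = - \frac{265}{-2144} = \left(-265\right) \left(- \frac{1}{2144}\right) = \frac{265}{2144} \approx 0.1236$)
$S = 1250$ ($S = 1513 - 263 = 1250$)
$E{\left(a,M \right)} = 1250$
$\frac{1}{E{\left(l{\left(-26,Z{\left(\left(-1\right) 5,6 \right)} \right)},X \right)}} = \frac{1}{1250}$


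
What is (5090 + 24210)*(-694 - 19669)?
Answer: -596635900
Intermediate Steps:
(5090 + 24210)*(-694 - 19669) = 29300*(-20363) = -596635900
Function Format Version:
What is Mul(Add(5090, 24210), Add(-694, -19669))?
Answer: -596635900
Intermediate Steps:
Mul(Add(5090, 24210), Add(-694, -19669)) = Mul(29300, -20363) = -596635900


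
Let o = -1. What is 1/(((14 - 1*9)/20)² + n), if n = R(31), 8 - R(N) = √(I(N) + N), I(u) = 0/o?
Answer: 2064/8705 + 256*√31/8705 ≈ 0.40084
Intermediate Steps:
I(u) = 0 (I(u) = 0/(-1) = 0*(-1) = 0)
R(N) = 8 - √N (R(N) = 8 - √(0 + N) = 8 - √N)
n = 8 - √31 ≈ 2.4322
1/(((14 - 1*9)/20)² + n) = 1/(((14 - 1*9)/20)² + (8 - √31)) = 1/(((14 - 9)*(1/20))² + (8 - √31)) = 1/((5*(1/20))² + (8 - √31)) = 1/((¼)² + (8 - √31)) = 1/(1/16 + (8 - √31)) = 1/(129/16 - √31)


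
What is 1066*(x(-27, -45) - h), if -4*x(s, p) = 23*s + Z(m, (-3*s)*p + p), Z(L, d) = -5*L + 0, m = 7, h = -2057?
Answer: 2367586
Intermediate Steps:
Z(L, d) = -5*L
x(s, p) = 35/4 - 23*s/4 (x(s, p) = -(23*s - 5*7)/4 = -(23*s - 35)/4 = -(-35 + 23*s)/4 = 35/4 - 23*s/4)
1066*(x(-27, -45) - h) = 1066*((35/4 - 23/4*(-27)) - 1*(-2057)) = 1066*((35/4 + 621/4) + 2057) = 1066*(164 + 2057) = 1066*2221 = 2367586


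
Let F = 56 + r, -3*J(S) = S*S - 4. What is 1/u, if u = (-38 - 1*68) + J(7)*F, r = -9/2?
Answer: -2/1757 ≈ -0.0011383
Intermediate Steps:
r = -9/2 (r = -9*½ = -9/2 ≈ -4.5000)
J(S) = 4/3 - S²/3 (J(S) = -(S*S - 4)/3 = -(S² - 4)/3 = -(-4 + S²)/3 = 4/3 - S²/3)
F = 103/2 (F = 56 - 9/2 = 103/2 ≈ 51.500)
u = -1757/2 (u = (-38 - 1*68) + (4/3 - ⅓*7²)*(103/2) = (-38 - 68) + (4/3 - ⅓*49)*(103/2) = -106 + (4/3 - 49/3)*(103/2) = -106 - 15*103/2 = -106 - 1545/2 = -1757/2 ≈ -878.50)
1/u = 1/(-1757/2) = -2/1757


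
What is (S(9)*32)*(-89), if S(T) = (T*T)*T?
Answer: -2076192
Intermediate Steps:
S(T) = T³ (S(T) = T²*T = T³)
(S(9)*32)*(-89) = (9³*32)*(-89) = (729*32)*(-89) = 23328*(-89) = -2076192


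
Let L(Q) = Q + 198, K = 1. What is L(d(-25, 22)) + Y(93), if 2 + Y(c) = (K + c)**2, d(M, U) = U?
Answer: 9054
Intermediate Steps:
L(Q) = 198 + Q
Y(c) = -2 + (1 + c)**2
L(d(-25, 22)) + Y(93) = (198 + 22) + (-2 + (1 + 93)**2) = 220 + (-2 + 94**2) = 220 + (-2 + 8836) = 220 + 8834 = 9054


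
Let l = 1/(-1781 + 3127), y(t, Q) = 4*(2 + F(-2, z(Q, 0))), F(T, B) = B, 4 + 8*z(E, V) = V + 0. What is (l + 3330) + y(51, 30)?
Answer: 4490257/1346 ≈ 3336.0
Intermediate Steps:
z(E, V) = -½ + V/8 (z(E, V) = -½ + (V + 0)/8 = -½ + V/8)
y(t, Q) = 6 (y(t, Q) = 4*(2 + (-½ + (⅛)*0)) = 4*(2 + (-½ + 0)) = 4*(2 - ½) = 4*(3/2) = 6)
l = 1/1346 ≈ 0.00074294
(l + 3330) + y(51, 30) = (1/1346 + 3330) + 6 = 4482181/1346 + 6 = 4490257/1346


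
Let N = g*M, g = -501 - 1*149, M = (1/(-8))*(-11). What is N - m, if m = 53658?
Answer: -218207/4 ≈ -54552.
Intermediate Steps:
M = 11/8 (M = (1*(-⅛))*(-11) = -⅛*(-11) = 11/8 ≈ 1.3750)
g = -650 (g = -501 - 149 = -650)
N = -3575/4 (N = -650*11/8 = -3575/4 ≈ -893.75)
N - m = -3575/4 - 1*53658 = -3575/4 - 53658 = -218207/4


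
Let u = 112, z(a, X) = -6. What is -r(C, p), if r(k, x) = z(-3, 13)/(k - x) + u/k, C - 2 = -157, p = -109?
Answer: 2111/3565 ≈ 0.59215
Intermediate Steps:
C = -155 (C = 2 - 157 = -155)
r(k, x) = -6/(k - x) + 112/k
-r(C, p) = -2*(-56*(-109) + 53*(-155))/((-155)*(-155 - 1*(-109))) = -2*(-1)*(6104 - 8215)/(155*(-155 + 109)) = -2*(-1)*(-2111)/(155*(-46)) = -2*(-1)*(-1)*(-2111)/(155*46) = -1*(-2111/3565) = 2111/3565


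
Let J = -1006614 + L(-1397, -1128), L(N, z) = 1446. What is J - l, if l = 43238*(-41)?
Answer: 767590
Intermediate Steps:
l = -1772758
J = -1005168 (J = -1006614 + 1446 = -1005168)
J - l = -1005168 - 1*(-1772758) = -1005168 + 1772758 = 767590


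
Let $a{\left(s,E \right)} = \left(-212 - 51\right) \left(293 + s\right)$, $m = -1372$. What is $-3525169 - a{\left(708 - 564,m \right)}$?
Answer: $-3410238$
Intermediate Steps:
$a{\left(s,E \right)} = -77059 - 263 s$ ($a{\left(s,E \right)} = - 263 \left(293 + s\right) = -77059 - 263 s$)
$-3525169 - a{\left(708 - 564,m \right)} = -3525169 - \left(-77059 - 263 \left(708 - 564\right)\right) = -3525169 - \left(-77059 - 37872\right) = -3525169 - -114931 = -3525169 + 114931 = -3410238$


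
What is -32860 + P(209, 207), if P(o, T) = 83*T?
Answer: -15679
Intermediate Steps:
-32860 + P(209, 207) = -32860 + 83*207 = -32860 + 17181 = -15679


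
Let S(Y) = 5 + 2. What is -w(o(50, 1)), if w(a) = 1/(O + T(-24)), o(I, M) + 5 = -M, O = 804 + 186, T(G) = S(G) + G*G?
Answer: -1/1573 ≈ -0.00063573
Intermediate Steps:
S(Y) = 7
T(G) = 7 + G² (T(G) = 7 + G*G = 7 + G²)
O = 990
o(I, M) = -5 - M
w(a) = 1/1573 (w(a) = 1/(990 + (7 + (-24)²)) = 1/(990 + (7 + 576)) = 1/(990 + 583) = 1/1573)
-w(o(50, 1)) = -1*1/1573 = -1/1573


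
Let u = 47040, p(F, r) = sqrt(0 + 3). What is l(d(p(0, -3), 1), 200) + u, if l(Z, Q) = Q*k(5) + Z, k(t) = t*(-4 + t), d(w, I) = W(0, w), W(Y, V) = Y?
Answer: 48040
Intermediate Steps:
p(F, r) = sqrt(3)
d(w, I) = 0
l(Z, Q) = Z + 5*Q (l(Z, Q) = Q*(5*(-4 + 5)) + Z = Q*(5*1) + Z = Q*5 + Z = 5*Q + Z = Z + 5*Q)
l(d(p(0, -3), 1), 200) + u = (0 + 5*200) + 47040 = (0 + 1000) + 47040 = 1000 + 47040 = 48040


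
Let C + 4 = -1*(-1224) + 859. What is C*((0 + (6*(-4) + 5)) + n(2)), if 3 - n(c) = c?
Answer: -37422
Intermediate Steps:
n(c) = 3 - c
C = 2079 (C = -4 + (-1*(-1224) + 859) = -4 + (1224 + 859) = -4 + 2083 = 2079)
C*((0 + (6*(-4) + 5)) + n(2)) = 2079*((0 + (6*(-4) + 5)) + (3 - 1*2)) = 2079*((0 + (-24 + 5)) + (3 - 2)) = 2079*((0 - 19) + 1) = 2079*(-19 + 1) = 2079*(-18) = -37422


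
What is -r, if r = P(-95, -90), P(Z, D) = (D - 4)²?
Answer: -8836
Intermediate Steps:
P(Z, D) = (-4 + D)²
r = 8836 (r = (-4 - 90)² = (-94)² = 8836)
-r = -1*8836 = -8836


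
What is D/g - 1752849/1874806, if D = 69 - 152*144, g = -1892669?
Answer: -3276656571867/3548387197214 ≈ -0.92342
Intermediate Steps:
D = -21819 (D = 69 - 21888 = -21819)
D/g - 1752849/1874806 = -21819/(-1892669) - 1752849/1874806 = -21819*(-1/1892669) - 1752849*1/1874806 = 21819/1892669 - 1752849/1874806 = -3276656571867/3548387197214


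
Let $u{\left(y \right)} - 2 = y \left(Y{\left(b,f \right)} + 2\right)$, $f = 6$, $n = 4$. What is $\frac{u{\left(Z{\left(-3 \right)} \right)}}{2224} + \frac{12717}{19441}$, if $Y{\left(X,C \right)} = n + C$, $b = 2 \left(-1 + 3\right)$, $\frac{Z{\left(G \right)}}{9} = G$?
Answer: $\frac{11011303}{21618392} \approx 0.50935$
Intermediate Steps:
$Z{\left(G \right)} = 9 G$
$b = 4$ ($b = 2 \cdot 2 = 4$)
$Y{\left(X,C \right)} = 4 + C$
$u{\left(y \right)} = 2 + 12 y$ ($u{\left(y \right)} = 2 + y \left(\left(4 + 6\right) + 2\right) = 2 + y \left(10 + 2\right) = 2 + y 12 = 2 + 12 y$)
$\frac{u{\left(Z{\left(-3 \right)} \right)}}{2224} + \frac{12717}{19441} = \frac{2 + 12 \cdot 9 \left(-3\right)}{2224} + \frac{12717}{19441} = \left(2 + 12 \left(-27\right)\right) \frac{1}{2224} + 12717 \cdot \frac{1}{19441} = \left(2 - 324\right) \frac{1}{2224} + \frac{12717}{19441} = \left(-322\right) \frac{1}{2224} + \frac{12717}{19441} = - \frac{161}{1112} + \frac{12717}{19441} = \frac{11011303}{21618392}$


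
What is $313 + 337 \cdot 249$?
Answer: $84226$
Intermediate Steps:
$313 + 337 \cdot 249 = 313 + 83913 = 84226$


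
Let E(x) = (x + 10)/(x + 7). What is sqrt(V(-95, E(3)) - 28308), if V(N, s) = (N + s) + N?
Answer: 3*I*sqrt(316630)/10 ≈ 168.81*I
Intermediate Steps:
E(x) = (10 + x)/(7 + x)
V(N, s) = s + 2*N
sqrt(V(-95, E(3)) - 28308) = sqrt(((10 + 3)/(7 + 3) + 2*(-95)) - 28308) = sqrt((13/10 - 190) - 28308) = sqrt(-1887/10 - 28308) = sqrt(-284967/10) = 3*I*sqrt(316630)/10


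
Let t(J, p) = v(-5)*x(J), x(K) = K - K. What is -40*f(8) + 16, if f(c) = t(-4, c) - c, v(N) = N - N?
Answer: 336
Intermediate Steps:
x(K) = 0
v(N) = 0
t(J, p) = 0 (t(J, p) = 0*0 = 0)
f(c) = -c (f(c) = 0 - c = -c)
-40*f(8) + 16 = -(-40)*8 + 16 = -40*(-8) + 16 = 320 + 16 = 336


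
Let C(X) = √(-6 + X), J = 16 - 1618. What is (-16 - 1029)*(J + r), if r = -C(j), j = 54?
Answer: 1674090 + 4180*√3 ≈ 1.6813e+6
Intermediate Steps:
J = -1602
r = -4*√3 (r = -√(-6 + 54) = -√48 = -4*√3 ≈ -6.9282)
(-16 - 1029)*(J + r) = (-16 - 1029)*(-1602 - 4*√3) = -1045*(-1602 - 4*√3) = 1674090 + 4180*√3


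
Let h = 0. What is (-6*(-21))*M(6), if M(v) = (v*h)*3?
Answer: 0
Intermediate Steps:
M(v) = 0 (M(v) = (v*0)*3 = 0*3 = 0)
(-6*(-21))*M(6) = -6*(-21)*0 = 126*0 = 0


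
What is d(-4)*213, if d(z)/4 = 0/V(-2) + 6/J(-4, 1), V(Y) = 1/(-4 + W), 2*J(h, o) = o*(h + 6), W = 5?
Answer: 5112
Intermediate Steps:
J(h, o) = o*(6 + h)/2 (J(h, o) = (o*(h + 6))/2 = (o*(6 + h))/2 = o*(6 + h)/2)
V(Y) = 1 (V(Y) = 1/(-4 + 5) = 1/1 = 1)
d(z) = 24 (d(z) = 4*(0/1 + 6/(((1/2)*1*(6 - 4)))) = 4*(0*1 + 6/(((1/2)*1*2))) = 4*(0 + 6/1) = 4*(0 + 6*1) = 4*(0 + 6) = 4*6 = 24)
d(-4)*213 = 24*213 = 5112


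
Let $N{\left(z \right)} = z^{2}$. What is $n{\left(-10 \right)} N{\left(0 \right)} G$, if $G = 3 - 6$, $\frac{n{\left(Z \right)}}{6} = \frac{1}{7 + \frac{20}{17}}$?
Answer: $0$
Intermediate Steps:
$n{\left(Z \right)} = \frac{102}{139}$ ($n{\left(Z \right)} = \frac{6}{7 + \frac{20}{17}} = \frac{6}{\frac{139}{17}} = 6 \cdot \frac{17}{139} = \frac{102}{139}$)
$G = -3$ ($G = 3 - 6 = -3$)
$n{\left(-10 \right)} N{\left(0 \right)} G = \frac{102 \cdot 0^{2} \left(-3\right)}{139} = \frac{102 \cdot 0 \left(-3\right)}{139} = \frac{102}{139} \cdot 0 = 0$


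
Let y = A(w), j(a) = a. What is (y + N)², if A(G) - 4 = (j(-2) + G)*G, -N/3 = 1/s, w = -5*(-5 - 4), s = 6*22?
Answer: 7278649225/1936 ≈ 3.7596e+6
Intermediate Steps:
s = 132
w = 45 (w = -5*(-9) = 45)
N = -1/44 (N = -3/132 = -3*1/132 = -1/44 ≈ -0.022727)
A(G) = 4 + G*(-2 + G) (A(G) = 4 + (-2 + G)*G = 4 + G*(-2 + G))
y = 1939 (y = 4 + 45² - 2*45 = 4 + 2025 - 90 = 1939)
(y + N)² = (1939 - 1/44)² = (85315/44)² = 7278649225/1936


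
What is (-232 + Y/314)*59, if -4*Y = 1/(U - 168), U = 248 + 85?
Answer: -2836701179/207240 ≈ -13688.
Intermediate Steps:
U = 333
Y = -1/660 (Y = -1/(4*(333 - 168)) = -¼/165 = -¼*1/165 = -1/660 ≈ -0.0015152)
(-232 + Y/314)*59 = (-232 - 1/660/314)*59 = (-232 - 1/660*1/314)*59 = (-232 - 1/207240)*59 = -48079681/207240*59 = -2836701179/207240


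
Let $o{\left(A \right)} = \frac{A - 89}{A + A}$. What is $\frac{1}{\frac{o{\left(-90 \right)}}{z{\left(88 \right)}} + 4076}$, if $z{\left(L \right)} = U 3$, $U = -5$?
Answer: $\frac{2700}{11005021} \approx 0.00024534$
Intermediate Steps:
$o{\left(A \right)} = \frac{-89 + A}{2 A}$
$z{\left(L \right)} = -15$ ($z{\left(L \right)} = \left(-5\right) 3 = -15$)
$\frac{1}{\frac{o{\left(-90 \right)}}{z{\left(88 \right)}} + 4076} = \frac{1}{\frac{\frac{1}{2} \frac{1}{-90} \left(-89 - 90\right)}{-15} + 4076} = \frac{1}{\frac{1}{2} \left(- \frac{1}{90}\right) \left(-179\right) \left(- \frac{1}{15}\right) + 4076} = \frac{1}{\frac{179}{180} \left(- \frac{1}{15}\right) + 4076} = \frac{1}{- \frac{179}{2700} + 4076} = \frac{1}{\frac{11005021}{2700}} = \frac{2700}{11005021}$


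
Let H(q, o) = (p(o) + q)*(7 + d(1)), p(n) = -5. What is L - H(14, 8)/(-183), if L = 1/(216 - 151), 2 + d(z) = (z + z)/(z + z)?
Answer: 1231/3965 ≈ 0.31047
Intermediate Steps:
d(z) = -1 (d(z) = -2 + (z + z)/(z + z) = -2 + (2*z)/((2*z)) = -2 + (2*z)*(1/(2*z)) = -2 + 1 = -1)
L = 1/65 ≈ 0.015385
H(q, o) = -30 + 6*q (H(q, o) = (-5 + q)*(7 - 1) = (-5 + q)*6 = -30 + 6*q)
L - H(14, 8)/(-183) = 1/65 - (-30 + 6*14)/(-183) = 1/65 - (-30 + 84)*(-1)/183 = 1/65 - 54*(-1)/183 = 1/65 - 1*(-18/61) = 1/65 + 18/61 = 1231/3965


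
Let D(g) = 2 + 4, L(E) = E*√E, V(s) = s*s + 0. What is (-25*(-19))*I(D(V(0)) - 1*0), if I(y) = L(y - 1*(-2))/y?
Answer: 3800*√2/3 ≈ 1791.3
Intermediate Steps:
V(s) = s² (V(s) = s² + 0 = s²)
L(E) = E^(3/2)
D(g) = 6
I(y) = (2 + y)^(3/2)/y (I(y) = (y - 1*(-2))^(3/2)/y = (y + 2)^(3/2)/y = (2 + y)^(3/2)/y)
(-25*(-19))*I(D(V(0)) - 1*0) = (-25*(-19))*((2 + (6 - 1*0))^(3/2)/(6 - 1*0)) = 475*((2 + (6 + 0))^(3/2)/(6 + 0)) = 475*((2 + 6)^(3/2)/6) = 475*(8^(3/2)/6) = 475*((16*√2)/6) = 475*(8*√2/3) = 3800*√2/3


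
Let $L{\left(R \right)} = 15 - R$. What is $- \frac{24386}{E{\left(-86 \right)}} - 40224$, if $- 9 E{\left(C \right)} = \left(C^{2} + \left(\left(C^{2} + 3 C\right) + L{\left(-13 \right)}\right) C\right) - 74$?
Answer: $- \frac{12247392585}{304477} \approx -40224.0$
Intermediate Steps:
$E{\left(C \right)} = \frac{74}{9} - \frac{C^{2}}{9} - \frac{C \left(28 + C^{2} + 3 C\right)}{9}$ ($E{\left(C \right)} = - \frac{\left(C^{2} + \left(\left(C^{2} + 3 C\right) + \left(15 - -13\right)\right) C\right) - 74}{9} = - \frac{\left(C^{2} + \left(\left(C^{2} + 3 C\right) + \left(15 + 13\right)\right) C\right) - 74}{9} = - \frac{\left(C^{2} + \left(\left(C^{2} + 3 C\right) + 28\right) C\right) - 74}{9} = - \frac{\left(C^{2} + \left(28 + C^{2} + 3 C\right) C\right) - 74}{9} = - \frac{\left(C^{2} + C \left(28 + C^{2} + 3 C\right)\right) - 74}{9} = - \frac{-74 + C^{2} + C \left(28 + C^{2} + 3 C\right)}{9} = \frac{74}{9} - \frac{C^{2}}{9} - \frac{C \left(28 + C^{2} + 3 C\right)}{9}$)
$- \frac{24386}{E{\left(-86 \right)}} - 40224 = - \frac{24386}{\frac{74}{9} - - \frac{2408}{9} - \frac{4 \left(-86\right)^{2}}{9} - \frac{\left(-86\right)^{3}}{9}} - 40224 = - \frac{24386}{\frac{74}{9} + \frac{2408}{9} - \frac{29584}{9} - - \frac{636056}{9}} - 40224 = - \frac{24386}{\frac{74}{9} + \frac{2408}{9} - \frac{29584}{9} + \frac{636056}{9}} - 40224 = - \frac{24386}{\frac{608954}{9}} - 40224 = \left(-24386\right) \frac{9}{608954} - 40224 = - \frac{109737}{304477} - 40224 = - \frac{12247392585}{304477}$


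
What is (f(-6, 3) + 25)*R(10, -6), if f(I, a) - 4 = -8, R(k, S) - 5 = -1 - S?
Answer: 210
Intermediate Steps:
R(k, S) = 4 - S (R(k, S) = 5 + (-1 - S) = 4 - S)
f(I, a) = -4 (f(I, a) = 4 - 8 = -4)
(f(-6, 3) + 25)*R(10, -6) = (-4 + 25)*(4 - 1*(-6)) = 21*(4 + 6) = 21*10 = 210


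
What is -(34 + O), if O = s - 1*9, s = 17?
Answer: -42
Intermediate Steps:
O = 8 (O = 17 - 1*9 = 17 - 9 = 8)
-(34 + O) = -(34 + 8) = -1*42 = -42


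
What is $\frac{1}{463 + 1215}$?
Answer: $\frac{1}{1678} \approx 0.00059595$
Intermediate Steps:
$\frac{1}{463 + 1215} = \frac{1}{1678}$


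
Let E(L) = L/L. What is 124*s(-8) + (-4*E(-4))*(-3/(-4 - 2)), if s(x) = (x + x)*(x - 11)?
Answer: 37694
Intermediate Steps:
E(L) = 1
s(x) = 2*x*(-11 + x) (s(x) = (2*x)*(-11 + x) = 2*x*(-11 + x))
124*s(-8) + (-4*E(-4))*(-3/(-4 - 2)) = 124*(2*(-8)*(-11 - 8)) + (-4*1)*(-3/(-4 - 2)) = 124*(2*(-8)*(-19)) - (-12)/(-6) = 124*304 - (-12)*(-1)/6 = 37696 - 4*½ = 37696 - 2 = 37694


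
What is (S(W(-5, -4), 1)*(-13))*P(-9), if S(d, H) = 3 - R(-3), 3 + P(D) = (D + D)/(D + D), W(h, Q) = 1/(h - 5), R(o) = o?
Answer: 156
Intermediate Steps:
W(h, Q) = 1/(-5 + h)
P(D) = -2 (P(D) = -3 + (D + D)/(D + D) = -3 + (2*D)/((2*D)) = -3 + (2*D)*(1/(2*D)) = -3 + 1 = -2)
S(d, H) = 6 (S(d, H) = 3 - 1*(-3) = 3 + 3 = 6)
(S(W(-5, -4), 1)*(-13))*P(-9) = (6*(-13))*(-2) = -78*(-2) = 156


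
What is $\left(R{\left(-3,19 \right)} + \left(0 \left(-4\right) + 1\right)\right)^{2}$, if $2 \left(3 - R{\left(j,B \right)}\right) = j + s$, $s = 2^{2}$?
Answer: $\frac{49}{4} \approx 12.25$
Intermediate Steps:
$s = 4$
$R{\left(j,B \right)} = 1 - \frac{j}{2}$ ($R{\left(j,B \right)} = 3 - \frac{j + 4}{2} = 3 - \frac{4 + j}{2} = 3 - \left(2 + \frac{j}{2}\right) = 1 - \frac{j}{2}$)
$\left(R{\left(-3,19 \right)} + \left(0 \left(-4\right) + 1\right)\right)^{2} = \left(\left(1 - - \frac{3}{2}\right) + \left(0 \left(-4\right) + 1\right)\right)^{2} = \left(\left(1 + \frac{3}{2}\right) + \left(0 + 1\right)\right)^{2} = \left(\frac{5}{2} + 1\right)^{2} = \left(\frac{7}{2}\right)^{2} = \frac{49}{4}$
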